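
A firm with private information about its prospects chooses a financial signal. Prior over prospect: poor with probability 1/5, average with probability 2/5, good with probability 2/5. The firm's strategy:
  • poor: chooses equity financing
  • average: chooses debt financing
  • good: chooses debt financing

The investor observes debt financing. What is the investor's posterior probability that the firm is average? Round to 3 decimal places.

Apply Bayes' rule using the sender's strategy as the likelihood.
P(debt financing) = (1/5)·0 + (2/5)·1 + (2/5)·1 = 4/5
P(average | debt financing) = ((2/5)·1) / (4/5) = (2/5) / (4/5) = 1/2

0.500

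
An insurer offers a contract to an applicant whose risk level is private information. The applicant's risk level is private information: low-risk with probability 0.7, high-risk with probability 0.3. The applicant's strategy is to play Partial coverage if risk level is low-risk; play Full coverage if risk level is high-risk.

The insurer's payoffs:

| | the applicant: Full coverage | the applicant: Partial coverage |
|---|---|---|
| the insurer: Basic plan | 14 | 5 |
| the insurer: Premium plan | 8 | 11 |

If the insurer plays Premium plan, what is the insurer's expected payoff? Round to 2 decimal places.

10.10

Take the expectation over the applicant's risk level, weighting each type's action by its prior probability.
E[Premium plan] = 0.7·11 + 0.3·8 = 7.7 + 2.4 = 10.1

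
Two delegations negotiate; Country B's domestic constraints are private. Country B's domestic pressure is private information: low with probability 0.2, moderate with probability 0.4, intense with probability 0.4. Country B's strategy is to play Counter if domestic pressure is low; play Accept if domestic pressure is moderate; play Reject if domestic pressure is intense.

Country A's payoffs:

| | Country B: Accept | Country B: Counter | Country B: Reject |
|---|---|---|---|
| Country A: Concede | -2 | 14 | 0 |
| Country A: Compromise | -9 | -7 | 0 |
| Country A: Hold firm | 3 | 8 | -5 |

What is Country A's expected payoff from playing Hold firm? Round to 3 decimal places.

0.800

E[Hold firm] = 0.2·8 + 0.4·3 + 0.4·(-5) = 1.6 + 1.2 + (-2) = 0.8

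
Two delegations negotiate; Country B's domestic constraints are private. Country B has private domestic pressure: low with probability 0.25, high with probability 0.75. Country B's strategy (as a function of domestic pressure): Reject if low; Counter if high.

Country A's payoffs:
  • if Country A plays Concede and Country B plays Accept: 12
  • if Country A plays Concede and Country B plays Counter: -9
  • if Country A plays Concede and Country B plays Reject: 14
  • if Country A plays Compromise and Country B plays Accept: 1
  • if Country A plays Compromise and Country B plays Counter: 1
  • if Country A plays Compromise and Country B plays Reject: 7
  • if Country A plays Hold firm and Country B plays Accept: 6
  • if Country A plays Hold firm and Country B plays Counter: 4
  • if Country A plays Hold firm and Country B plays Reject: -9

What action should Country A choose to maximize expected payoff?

Compromise

E[Concede] = 0.25·(14) + 0.75·(-9) = -3.25
E[Compromise] = 0.25·(7) + 0.75·(1) = 2.5
E[Hold firm] = 0.25·(-9) + 0.75·(4) = 0.75
Best response: Compromise (2.5 is the largest).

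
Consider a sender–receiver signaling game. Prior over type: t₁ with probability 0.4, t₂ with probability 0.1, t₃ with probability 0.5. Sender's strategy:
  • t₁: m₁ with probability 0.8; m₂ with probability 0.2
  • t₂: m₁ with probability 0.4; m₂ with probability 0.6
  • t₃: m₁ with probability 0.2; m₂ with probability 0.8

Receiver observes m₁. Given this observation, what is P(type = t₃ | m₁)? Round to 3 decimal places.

0.217

P(m₁) = 0.4·0.8 + 0.1·0.4 + 0.5·0.2 = 0.46
P(t₃ | m₁) = (0.5·0.2) / 0.46 = 0.1 / 0.46 = 0.217391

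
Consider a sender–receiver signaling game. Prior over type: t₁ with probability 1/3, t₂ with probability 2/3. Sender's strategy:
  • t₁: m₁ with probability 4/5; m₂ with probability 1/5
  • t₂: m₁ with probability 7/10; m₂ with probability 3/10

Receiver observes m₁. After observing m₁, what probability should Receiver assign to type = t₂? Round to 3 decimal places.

P(m₁) = (1/3)·(4/5) + (2/3)·(7/10) = 11/15
P(t₂ | m₁) = ((2/3)·(7/10)) / (11/15) = (7/15) / (11/15) = 7/11

0.636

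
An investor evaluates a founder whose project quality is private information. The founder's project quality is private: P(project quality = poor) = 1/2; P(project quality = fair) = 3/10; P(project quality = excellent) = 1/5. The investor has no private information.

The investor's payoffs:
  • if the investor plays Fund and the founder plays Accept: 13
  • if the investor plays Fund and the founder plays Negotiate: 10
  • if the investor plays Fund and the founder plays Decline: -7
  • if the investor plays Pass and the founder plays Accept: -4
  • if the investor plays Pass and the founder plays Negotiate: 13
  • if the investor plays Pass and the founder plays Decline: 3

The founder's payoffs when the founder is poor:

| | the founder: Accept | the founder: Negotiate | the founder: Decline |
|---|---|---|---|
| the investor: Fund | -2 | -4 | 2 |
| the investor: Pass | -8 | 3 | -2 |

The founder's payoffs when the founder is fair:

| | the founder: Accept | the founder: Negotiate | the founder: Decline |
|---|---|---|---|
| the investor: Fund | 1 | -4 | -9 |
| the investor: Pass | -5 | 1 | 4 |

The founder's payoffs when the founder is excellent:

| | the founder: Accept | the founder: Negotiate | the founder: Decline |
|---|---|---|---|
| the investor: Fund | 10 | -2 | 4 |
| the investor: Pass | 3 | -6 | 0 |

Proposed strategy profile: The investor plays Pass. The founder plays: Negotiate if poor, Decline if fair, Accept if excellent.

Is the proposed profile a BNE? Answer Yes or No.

Yes

A profile is a BNE iff every type of every player is best-responding given beliefs about the other side.
The investor plays Pass: E[Pass] = 1/2·(13) + 3/10·(3) + 1/5·(-4) = 33/5; E[Fund] = 11/2. Best-responding. ✓
The founder (project quality poor), facing Pass: Accept gives -8, Negotiate gives 3, Decline gives -2. Proposed Negotiate is best. ✓
The founder (project quality fair), facing Pass: Accept gives -5, Negotiate gives 1, Decline gives 4. Proposed Decline is best. ✓
The founder (project quality excellent), facing Pass: Accept gives 3, Negotiate gives -6, Decline gives 0. Proposed Accept is best. ✓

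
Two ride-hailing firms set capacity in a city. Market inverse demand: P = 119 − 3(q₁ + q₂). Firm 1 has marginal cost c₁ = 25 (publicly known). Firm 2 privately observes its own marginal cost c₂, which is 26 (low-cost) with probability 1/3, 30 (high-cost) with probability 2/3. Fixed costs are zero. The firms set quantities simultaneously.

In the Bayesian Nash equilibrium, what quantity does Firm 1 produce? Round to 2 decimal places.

10.85

Type-c best response for Firm 2: q₂(c) = (119 − c)/6 − q₁/2.
Firm 1 maximizes expected profit; its first-order condition is 119 − 6q₁ − 3E[q₂] − 25 = 0.
Substituting E[q₂] and solving: E[c₂] = 28.6667, so q₁ = (119 − 2·25 + 28.6667)/9 = 10.8519.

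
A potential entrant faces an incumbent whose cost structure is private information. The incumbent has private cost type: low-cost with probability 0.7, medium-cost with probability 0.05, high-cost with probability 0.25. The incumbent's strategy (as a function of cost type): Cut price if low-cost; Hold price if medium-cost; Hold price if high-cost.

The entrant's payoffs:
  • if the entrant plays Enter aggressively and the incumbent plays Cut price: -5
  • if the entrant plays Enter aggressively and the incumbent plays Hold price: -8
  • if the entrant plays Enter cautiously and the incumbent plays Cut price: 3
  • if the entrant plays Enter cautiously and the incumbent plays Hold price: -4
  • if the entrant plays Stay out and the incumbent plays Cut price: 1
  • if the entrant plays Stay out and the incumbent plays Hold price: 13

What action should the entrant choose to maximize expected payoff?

Stay out

Compute the entrant's expected payoff for each action, taking the expectation over the incumbent's type.
E[Enter aggressively] = 0.7·(-5) + 0.05·(-8) + 0.25·(-8) = -5.9
E[Enter cautiously] = 0.7·(3) + 0.05·(-4) + 0.25·(-4) = 0.9
E[Stay out] = 0.7·(1) + 0.05·(13) + 0.25·(13) = 4.6
Best response: Stay out (4.6 is the largest).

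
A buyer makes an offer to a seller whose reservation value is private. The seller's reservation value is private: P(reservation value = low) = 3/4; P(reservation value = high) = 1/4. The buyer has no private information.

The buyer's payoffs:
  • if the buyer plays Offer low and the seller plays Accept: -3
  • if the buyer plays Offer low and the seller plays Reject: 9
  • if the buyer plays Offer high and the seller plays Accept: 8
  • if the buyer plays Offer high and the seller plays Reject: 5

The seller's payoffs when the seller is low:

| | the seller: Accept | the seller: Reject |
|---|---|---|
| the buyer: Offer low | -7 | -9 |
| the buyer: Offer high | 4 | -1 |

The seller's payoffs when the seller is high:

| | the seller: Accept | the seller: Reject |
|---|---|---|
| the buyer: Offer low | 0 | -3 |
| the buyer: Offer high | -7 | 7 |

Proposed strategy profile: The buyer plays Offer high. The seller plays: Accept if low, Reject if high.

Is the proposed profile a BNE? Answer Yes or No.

Yes

The buyer plays Offer high: E[Offer high] = 3/4·(8) + 1/4·(5) = 29/4; E[Offer low] = 0. Best-responding. ✓
The seller (reservation value low), facing Offer high: Accept gives 4, Reject gives -1. Proposed Accept is best. ✓
The seller (reservation value high), facing Offer high: Accept gives -7, Reject gives 7. Proposed Reject is best. ✓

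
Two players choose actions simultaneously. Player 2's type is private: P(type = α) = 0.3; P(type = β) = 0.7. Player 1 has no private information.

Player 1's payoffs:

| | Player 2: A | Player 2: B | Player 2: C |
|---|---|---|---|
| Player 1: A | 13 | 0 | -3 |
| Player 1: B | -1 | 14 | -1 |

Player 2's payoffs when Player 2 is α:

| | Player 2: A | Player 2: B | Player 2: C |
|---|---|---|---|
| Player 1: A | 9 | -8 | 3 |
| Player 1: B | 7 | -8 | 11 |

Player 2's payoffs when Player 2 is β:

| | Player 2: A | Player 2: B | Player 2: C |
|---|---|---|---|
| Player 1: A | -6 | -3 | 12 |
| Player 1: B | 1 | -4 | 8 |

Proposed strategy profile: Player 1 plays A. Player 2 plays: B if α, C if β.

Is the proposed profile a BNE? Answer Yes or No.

Player 1 plays A: E[A] = 0.3·(0) + 0.7·(-3) = -2.1; E[B] = 3.5. Not best-responding. ✗
Player 2 (type α), facing A: A gives 9, B gives -8, C gives 3. Proposed B is not best — profitable deviation exists. ✗
Player 2 (type β), facing A: A gives -6, B gives -3, C gives 12. Proposed C is best. ✓

No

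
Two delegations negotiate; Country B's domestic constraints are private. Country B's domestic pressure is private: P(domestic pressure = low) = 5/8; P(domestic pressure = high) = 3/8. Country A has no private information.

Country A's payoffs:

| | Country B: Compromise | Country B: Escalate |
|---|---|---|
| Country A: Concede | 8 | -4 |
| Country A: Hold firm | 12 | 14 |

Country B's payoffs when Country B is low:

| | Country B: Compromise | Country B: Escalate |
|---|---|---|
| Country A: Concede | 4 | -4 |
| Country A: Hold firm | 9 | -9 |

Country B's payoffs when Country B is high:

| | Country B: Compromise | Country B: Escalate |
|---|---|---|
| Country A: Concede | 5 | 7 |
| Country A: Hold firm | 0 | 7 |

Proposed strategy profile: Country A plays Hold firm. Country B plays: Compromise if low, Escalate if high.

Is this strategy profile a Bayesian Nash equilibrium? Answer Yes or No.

Yes

Country A plays Hold firm: E[Hold firm] = 5/8·(12) + 3/8·(14) = 51/4; E[Concede] = 7/2. Best-responding. ✓
Country B (domestic pressure low), facing Hold firm: Compromise gives 9, Escalate gives -9. Proposed Compromise is best. ✓
Country B (domestic pressure high), facing Hold firm: Compromise gives 0, Escalate gives 7. Proposed Escalate is best. ✓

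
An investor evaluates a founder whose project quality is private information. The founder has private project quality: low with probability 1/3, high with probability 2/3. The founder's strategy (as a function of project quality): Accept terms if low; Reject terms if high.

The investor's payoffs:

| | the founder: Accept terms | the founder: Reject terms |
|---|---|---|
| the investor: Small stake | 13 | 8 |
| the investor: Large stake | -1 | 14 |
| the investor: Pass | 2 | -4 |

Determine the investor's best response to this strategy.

Compute the investor's expected payoff for each action, taking the expectation over the founder's type.
E[Small stake] = 1/3·(13) + 2/3·(8) = 29/3
E[Large stake] = 1/3·(-1) + 2/3·(14) = 9
E[Pass] = 1/3·(2) + 2/3·(-4) = -2
Best response: Small stake (29/3 is the largest).

Small stake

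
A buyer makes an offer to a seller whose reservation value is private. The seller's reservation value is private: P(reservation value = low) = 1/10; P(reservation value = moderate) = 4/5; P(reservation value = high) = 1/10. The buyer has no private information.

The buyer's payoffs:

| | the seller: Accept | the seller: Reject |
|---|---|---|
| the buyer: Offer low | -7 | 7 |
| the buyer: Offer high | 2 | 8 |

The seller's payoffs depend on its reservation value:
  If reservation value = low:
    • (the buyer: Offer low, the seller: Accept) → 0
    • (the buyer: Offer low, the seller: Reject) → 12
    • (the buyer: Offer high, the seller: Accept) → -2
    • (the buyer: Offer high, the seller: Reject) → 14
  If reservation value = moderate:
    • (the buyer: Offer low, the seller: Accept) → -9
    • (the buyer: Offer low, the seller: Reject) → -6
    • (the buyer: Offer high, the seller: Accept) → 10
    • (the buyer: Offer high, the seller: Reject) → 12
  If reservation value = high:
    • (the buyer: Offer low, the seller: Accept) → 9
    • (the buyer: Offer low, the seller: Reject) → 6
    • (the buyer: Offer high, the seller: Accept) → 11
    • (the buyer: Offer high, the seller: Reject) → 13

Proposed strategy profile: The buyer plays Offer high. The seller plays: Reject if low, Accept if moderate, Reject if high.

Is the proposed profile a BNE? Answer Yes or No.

The buyer plays Offer high: E[Offer high] = 1/10·(8) + 4/5·(2) + 1/10·(8) = 16/5; E[Offer low] = -21/5. Best-responding. ✓
The seller (reservation value low), facing Offer high: Accept gives -2, Reject gives 14. Proposed Reject is best. ✓
The seller (reservation value moderate), facing Offer high: Accept gives 10, Reject gives 12. Proposed Accept is not best — profitable deviation exists. ✗
The seller (reservation value high), facing Offer high: Accept gives 11, Reject gives 13. Proposed Reject is best. ✓

No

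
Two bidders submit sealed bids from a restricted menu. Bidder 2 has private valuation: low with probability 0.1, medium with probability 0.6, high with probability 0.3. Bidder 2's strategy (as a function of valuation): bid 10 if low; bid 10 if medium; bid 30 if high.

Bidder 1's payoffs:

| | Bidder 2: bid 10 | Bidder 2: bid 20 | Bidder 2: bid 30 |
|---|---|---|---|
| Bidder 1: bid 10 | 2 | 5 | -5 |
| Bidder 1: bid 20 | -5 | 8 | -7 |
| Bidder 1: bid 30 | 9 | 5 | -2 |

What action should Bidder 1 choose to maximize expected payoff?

E[bid 10] = 0.1·(2) + 0.6·(2) + 0.3·(-5) = -0.1
E[bid 20] = 0.1·(-5) + 0.6·(-5) + 0.3·(-7) = -5.6
E[bid 30] = 0.1·(9) + 0.6·(9) + 0.3·(-2) = 5.7
Best response: bid 30 (5.7 is the largest).

bid 30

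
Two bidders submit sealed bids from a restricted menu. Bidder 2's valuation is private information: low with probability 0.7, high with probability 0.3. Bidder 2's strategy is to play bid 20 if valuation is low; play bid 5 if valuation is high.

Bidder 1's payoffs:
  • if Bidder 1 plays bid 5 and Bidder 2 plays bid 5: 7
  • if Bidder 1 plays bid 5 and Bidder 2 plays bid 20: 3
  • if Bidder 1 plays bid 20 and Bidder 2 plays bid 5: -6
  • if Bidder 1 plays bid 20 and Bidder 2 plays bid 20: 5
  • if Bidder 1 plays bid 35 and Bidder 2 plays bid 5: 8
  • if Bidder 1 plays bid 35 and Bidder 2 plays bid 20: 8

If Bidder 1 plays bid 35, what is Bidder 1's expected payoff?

E[bid 35] = 0.7·8 + 0.3·8 = 5.6 + 2.4 = 8

8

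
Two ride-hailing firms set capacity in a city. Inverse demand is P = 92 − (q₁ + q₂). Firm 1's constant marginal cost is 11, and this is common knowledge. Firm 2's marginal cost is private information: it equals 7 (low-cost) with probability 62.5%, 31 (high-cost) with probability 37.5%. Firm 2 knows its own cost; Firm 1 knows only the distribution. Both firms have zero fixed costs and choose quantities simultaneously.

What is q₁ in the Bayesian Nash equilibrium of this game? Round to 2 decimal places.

28.67

Each type of Firm 2 best-responds to q₁; Firm 1 best-responds to the expected q₂ over Firm 2's types.
Firm 2 with cost c maximizes (92 − (q₁+q₂) − c)·q₂, giving q₂(c) = (92 − c − q₁)/2.
E[c₂] = 0.625·7 + 0.375·31 = 16
Firm 1's FOC against E[q₂] yields q₁ = (92 − 2·11 + E[c₂])/3 = (92 − 22 + 16)/3 = 28.6667.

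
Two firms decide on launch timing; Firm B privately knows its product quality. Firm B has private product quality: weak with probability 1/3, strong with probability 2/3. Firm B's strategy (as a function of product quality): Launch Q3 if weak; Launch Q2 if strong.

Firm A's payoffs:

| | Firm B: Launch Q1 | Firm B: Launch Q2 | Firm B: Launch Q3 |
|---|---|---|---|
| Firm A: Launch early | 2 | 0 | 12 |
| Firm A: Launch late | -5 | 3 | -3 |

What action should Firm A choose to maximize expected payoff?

Launch early

E[Launch early] = 1/3·(12) + 2/3·(0) = 4
E[Launch late] = 1/3·(-3) + 2/3·(3) = 1
Best response: Launch early (4 is the largest).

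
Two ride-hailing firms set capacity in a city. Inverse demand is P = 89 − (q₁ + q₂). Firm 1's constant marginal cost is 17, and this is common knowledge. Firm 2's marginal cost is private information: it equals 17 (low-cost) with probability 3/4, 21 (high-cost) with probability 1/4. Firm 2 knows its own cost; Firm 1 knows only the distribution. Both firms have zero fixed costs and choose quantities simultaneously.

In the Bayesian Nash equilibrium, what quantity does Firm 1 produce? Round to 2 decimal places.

Type-c best response for Firm 2: q₂(c) = (89 − c)/2 − q₁/2.
Firm 1 maximizes expected profit; its first-order condition is 89 − 2q₁ − E[q₂] − 17 = 0.
Substituting E[q₂] and solving: E[c₂] = 18, so q₁ = (89 − 2·17 + 18)/3 = 24.3333.

24.33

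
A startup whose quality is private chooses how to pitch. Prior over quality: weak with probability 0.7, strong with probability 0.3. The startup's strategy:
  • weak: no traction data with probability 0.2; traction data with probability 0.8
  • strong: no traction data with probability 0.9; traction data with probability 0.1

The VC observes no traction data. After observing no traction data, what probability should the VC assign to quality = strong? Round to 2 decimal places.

P(no traction data) = 0.7·0.2 + 0.3·0.9 = 0.41
P(strong | no traction data) = (0.3·0.9) / 0.41 = 0.27 / 0.41 = 0.658537

0.66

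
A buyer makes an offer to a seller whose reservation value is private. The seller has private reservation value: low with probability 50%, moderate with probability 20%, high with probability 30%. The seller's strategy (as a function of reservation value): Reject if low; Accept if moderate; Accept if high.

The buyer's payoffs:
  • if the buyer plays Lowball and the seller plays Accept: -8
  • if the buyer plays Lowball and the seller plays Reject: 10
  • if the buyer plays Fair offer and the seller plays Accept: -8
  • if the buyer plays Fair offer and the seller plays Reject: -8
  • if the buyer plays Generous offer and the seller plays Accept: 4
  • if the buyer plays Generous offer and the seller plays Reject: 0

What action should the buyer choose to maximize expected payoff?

E[Lowball] = 0.5·(10) + 0.2·(-8) + 0.3·(-8) = 1
E[Fair offer] = 0.5·(-8) + 0.2·(-8) + 0.3·(-8) = -8
E[Generous offer] = 0.5·(0) + 0.2·(4) + 0.3·(4) = 2
Best response: Generous offer (2 is the largest).

Generous offer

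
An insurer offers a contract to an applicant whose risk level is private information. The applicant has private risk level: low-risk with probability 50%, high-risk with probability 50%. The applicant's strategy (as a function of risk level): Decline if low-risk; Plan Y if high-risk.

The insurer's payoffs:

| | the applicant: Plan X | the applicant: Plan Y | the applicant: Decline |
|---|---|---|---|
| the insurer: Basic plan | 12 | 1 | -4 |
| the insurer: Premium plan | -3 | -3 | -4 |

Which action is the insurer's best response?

E[Basic plan] = 0.5·(-4) + 0.5·(1) = -1.5
E[Premium plan] = 0.5·(-4) + 0.5·(-3) = -3.5
Best response: Basic plan (-1.5 is the largest).

Basic plan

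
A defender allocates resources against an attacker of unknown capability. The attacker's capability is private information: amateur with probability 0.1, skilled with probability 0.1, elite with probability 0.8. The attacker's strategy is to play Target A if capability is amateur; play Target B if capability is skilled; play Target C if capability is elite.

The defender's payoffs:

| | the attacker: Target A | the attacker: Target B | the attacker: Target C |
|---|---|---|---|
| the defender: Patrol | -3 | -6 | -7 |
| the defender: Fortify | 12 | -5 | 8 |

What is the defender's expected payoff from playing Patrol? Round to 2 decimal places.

-6.50

Take the expectation over the attacker's capability, weighting each type's action by its prior probability.
E[Patrol] = 0.1·(-3) + 0.1·(-6) + 0.8·(-7) = (-0.3) + (-0.6) + (-5.6) = -6.5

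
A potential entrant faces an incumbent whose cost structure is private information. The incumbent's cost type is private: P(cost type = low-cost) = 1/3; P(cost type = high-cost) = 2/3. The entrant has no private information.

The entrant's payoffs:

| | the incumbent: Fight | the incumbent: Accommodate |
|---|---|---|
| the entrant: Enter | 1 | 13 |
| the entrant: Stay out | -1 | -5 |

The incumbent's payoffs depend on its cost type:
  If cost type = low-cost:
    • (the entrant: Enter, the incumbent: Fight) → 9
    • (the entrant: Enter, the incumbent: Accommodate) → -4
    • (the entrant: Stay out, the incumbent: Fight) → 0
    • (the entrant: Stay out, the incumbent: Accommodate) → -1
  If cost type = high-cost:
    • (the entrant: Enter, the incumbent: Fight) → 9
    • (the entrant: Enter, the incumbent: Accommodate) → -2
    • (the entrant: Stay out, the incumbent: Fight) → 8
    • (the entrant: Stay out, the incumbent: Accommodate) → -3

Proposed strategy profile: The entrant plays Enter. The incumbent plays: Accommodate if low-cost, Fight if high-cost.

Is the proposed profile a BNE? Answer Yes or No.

A profile is a BNE iff every type of every player is best-responding given beliefs about the other side.
The entrant plays Enter: E[Enter] = 1/3·(13) + 2/3·(1) = 5; E[Stay out] = -7/3. Best-responding. ✓
The incumbent (cost type low-cost), facing Enter: Fight gives 9, Accommodate gives -4. Proposed Accommodate is not best — profitable deviation exists. ✗
The incumbent (cost type high-cost), facing Enter: Fight gives 9, Accommodate gives -2. Proposed Fight is best. ✓

No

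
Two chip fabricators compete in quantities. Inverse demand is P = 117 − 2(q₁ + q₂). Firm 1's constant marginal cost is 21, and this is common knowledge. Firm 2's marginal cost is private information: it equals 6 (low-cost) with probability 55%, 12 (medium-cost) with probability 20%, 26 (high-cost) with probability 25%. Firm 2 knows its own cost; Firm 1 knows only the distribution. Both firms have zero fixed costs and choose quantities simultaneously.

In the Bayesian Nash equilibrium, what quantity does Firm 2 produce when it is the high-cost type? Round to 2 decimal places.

Firm 2 with cost c maximizes (117 − 2(q₁+q₂) − c)·q₂, giving q₂(c) = (117 − c − 2q₁)/4.
E[c₂] = 0.55·6 + 0.2·12 + 0.25·26 = 12.2
Firm 1's FOC against E[q₂] yields q₁ = (117 − 2·21 + E[c₂])/6 = (117 − 42 + 12.2)/6 = 14.5333.
q₂(high-cost) = (117 − 26 − 2·14.5333)/4 = 15.4833.

15.48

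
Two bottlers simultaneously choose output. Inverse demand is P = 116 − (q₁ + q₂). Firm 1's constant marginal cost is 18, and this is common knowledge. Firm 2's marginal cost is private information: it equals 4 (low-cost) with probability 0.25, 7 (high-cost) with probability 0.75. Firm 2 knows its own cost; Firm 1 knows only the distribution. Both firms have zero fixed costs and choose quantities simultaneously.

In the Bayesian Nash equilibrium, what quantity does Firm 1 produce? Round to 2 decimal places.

28.75

Type-c best response for Firm 2: q₂(c) = (116 − c)/2 − q₁/2.
Firm 1 maximizes expected profit; its first-order condition is 116 − 2q₁ − E[q₂] − 18 = 0.
Substituting E[q₂] and solving: E[c₂] = 6.25, so q₁ = (116 − 2·18 + 6.25)/3 = 28.75.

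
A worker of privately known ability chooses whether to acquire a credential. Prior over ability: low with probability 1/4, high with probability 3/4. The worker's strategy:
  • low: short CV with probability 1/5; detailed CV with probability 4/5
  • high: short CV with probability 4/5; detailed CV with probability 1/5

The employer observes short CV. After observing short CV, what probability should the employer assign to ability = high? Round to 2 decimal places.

P(short CV) = (1/4)·(1/5) + (3/4)·(4/5) = 13/20
P(high | short CV) = ((3/4)·(4/5)) / (13/20) = (3/5) / (13/20) = 12/13

0.92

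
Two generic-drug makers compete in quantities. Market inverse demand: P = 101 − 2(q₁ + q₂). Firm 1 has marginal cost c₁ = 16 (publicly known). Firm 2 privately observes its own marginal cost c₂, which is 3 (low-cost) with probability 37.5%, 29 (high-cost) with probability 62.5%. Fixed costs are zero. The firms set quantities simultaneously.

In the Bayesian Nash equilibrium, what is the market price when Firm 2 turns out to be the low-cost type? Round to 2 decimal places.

37.29

Type-c best response for Firm 2: q₂(c) = (101 − c)/4 − q₁/2.
Firm 1 maximizes expected profit; its first-order condition is 101 − 4q₁ − 2E[q₂] − 16 = 0.
Substituting E[q₂] and solving: E[c₂] = 19.25, so q₁ = (101 − 2·16 + 19.25)/6 = 14.7083.
q₂(low-cost) = 17.1458, so P = 101 − 2·(14.7083 + 17.1458) = 37.2917.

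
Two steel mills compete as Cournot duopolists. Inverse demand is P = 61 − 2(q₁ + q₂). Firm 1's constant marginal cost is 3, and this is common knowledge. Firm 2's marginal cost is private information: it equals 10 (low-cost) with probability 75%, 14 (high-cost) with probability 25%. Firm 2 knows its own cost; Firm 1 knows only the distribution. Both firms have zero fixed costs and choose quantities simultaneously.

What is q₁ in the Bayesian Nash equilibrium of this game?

11

Firm 2 with cost c maximizes (61 − 2(q₁+q₂) − c)·q₂, giving q₂(c) = (61 − c − 2q₁)/4.
E[c₂] = 0.75·10 + 0.25·14 = 11
Firm 1's FOC against E[q₂] yields q₁ = (61 − 2·3 + E[c₂])/6 = (61 − 6 + 11)/6 = 11.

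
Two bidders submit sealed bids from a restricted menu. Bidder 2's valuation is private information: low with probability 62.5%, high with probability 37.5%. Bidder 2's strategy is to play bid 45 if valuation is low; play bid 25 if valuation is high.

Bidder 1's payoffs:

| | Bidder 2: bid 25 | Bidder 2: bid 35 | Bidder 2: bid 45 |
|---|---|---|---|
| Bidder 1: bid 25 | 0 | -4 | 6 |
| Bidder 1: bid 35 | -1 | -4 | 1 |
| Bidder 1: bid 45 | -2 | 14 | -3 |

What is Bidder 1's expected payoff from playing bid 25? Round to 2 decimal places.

E[bid 25] = 0.625·6 + 0.375·0 = 3.75 + 0 = 3.75

3.75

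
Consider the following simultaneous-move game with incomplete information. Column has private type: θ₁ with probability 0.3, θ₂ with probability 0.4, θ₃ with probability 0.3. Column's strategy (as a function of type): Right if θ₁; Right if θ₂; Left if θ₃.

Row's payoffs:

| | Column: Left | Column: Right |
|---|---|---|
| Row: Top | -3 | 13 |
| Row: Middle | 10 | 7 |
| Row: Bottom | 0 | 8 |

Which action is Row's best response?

Top

Compute Row's expected payoff for each action, taking the expectation over Column's type.
E[Top] = 0.3·(13) + 0.4·(13) + 0.3·(-3) = 8.2
E[Middle] = 0.3·(7) + 0.4·(7) + 0.3·(10) = 7.9
E[Bottom] = 0.3·(8) + 0.4·(8) + 0.3·(0) = 5.6
Best response: Top (8.2 is the largest).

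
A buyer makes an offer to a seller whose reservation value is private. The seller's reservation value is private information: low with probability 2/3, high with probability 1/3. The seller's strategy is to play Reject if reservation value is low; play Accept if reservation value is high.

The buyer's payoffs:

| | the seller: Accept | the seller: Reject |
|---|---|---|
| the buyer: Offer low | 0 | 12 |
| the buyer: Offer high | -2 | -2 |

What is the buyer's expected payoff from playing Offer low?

Take the expectation over the seller's reservation value, weighting each type's action by its prior probability.
E[Offer low] = 2/3·12 + 1/3·0 = 8 + 0 = 8

8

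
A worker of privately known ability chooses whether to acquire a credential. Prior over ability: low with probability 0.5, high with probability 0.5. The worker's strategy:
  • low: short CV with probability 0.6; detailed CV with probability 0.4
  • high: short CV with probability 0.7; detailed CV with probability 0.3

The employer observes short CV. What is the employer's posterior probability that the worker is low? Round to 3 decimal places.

0.462

P(short CV) = 0.5·0.6 + 0.5·0.7 = 0.65
P(low | short CV) = (0.5·0.6) / 0.65 = 0.3 / 0.65 = 0.461538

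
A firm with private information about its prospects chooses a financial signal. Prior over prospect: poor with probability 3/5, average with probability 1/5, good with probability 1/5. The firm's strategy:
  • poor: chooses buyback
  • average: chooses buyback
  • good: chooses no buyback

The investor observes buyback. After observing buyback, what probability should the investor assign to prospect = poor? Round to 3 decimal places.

P(buyback) = (3/5)·1 + (1/5)·1 + (1/5)·0 = 4/5
P(poor | buyback) = ((3/5)·1) / (4/5) = (3/5) / (4/5) = 3/4

0.750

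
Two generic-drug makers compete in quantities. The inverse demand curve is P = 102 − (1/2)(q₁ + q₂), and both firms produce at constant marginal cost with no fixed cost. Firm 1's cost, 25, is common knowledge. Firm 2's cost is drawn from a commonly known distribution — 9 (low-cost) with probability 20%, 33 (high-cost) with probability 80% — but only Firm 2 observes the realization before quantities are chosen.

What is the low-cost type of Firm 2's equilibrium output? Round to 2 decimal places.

66.27

Type-c best response for Firm 2: q₂(c) = (102 − c) − q₁/2.
Firm 1 maximizes expected profit; its first-order condition is 102 − q₁ − (1/2)E[q₂] − 25 = 0.
Substituting E[q₂] and solving: E[c₂] = 28.2, so q₁ = (102 − 2·25 + 28.2)/(3/2) = 53.4667.
q₂(low-cost) = (102 − 9 − (1/2)·53.4667) = 66.2667.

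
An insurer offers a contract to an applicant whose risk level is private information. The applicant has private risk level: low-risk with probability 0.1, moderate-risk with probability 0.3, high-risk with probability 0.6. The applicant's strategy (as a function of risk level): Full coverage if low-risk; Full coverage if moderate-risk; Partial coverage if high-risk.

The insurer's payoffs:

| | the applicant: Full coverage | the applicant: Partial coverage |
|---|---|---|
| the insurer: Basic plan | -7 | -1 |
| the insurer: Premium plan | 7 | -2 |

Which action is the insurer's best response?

Premium plan

E[Basic plan] = 0.1·(-7) + 0.3·(-7) + 0.6·(-1) = -3.4
E[Premium plan] = 0.1·(7) + 0.3·(7) + 0.6·(-2) = 1.6
Best response: Premium plan (1.6 is the largest).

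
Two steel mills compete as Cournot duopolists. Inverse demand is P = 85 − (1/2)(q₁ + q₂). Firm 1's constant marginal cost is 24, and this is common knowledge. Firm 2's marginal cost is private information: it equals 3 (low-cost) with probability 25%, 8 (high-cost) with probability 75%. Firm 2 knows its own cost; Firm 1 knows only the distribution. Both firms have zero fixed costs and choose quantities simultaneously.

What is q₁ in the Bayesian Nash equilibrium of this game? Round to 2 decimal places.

29.17

Type-c best response for Firm 2: q₂(c) = (85 − c) − q₁/2.
Firm 1 maximizes expected profit; its first-order condition is 85 − q₁ − (1/2)E[q₂] − 24 = 0.
Substituting E[q₂] and solving: E[c₂] = 6.75, so q₁ = (85 − 2·24 + 6.75)/(3/2) = 29.1667.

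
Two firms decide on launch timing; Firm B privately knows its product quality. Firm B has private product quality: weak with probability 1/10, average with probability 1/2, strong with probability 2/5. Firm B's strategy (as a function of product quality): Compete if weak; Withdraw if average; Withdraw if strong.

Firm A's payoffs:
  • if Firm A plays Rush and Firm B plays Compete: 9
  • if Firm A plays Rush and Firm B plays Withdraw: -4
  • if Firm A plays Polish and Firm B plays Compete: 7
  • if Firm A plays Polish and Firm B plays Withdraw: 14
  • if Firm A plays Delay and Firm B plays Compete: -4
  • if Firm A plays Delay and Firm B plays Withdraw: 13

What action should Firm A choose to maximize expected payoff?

Polish

Compute Firm A's expected payoff for each action, taking the expectation over Firm B's type.
E[Rush] = 1/10·(9) + 1/2·(-4) + 2/5·(-4) = -27/10
E[Polish] = 1/10·(7) + 1/2·(14) + 2/5·(14) = 133/10
E[Delay] = 1/10·(-4) + 1/2·(13) + 2/5·(13) = 113/10
Best response: Polish (133/10 is the largest).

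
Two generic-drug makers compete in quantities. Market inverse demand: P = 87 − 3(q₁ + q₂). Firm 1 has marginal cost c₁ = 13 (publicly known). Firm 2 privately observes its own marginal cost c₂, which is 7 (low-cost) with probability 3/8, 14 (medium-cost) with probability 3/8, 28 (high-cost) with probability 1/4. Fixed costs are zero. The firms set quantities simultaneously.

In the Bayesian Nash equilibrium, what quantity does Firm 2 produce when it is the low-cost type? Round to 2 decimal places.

Each type of Firm 2 best-responds to q₁; Firm 1 best-responds to the expected q₂ over Firm 2's types.
Firm 2 with cost c maximizes (87 − 3(q₁+q₂) − c)·q₂, giving q₂(c) = (87 − c − 3q₁)/6.
E[c₂] = 3/8·7 + 3/8·14 + 1/4·28 = 14.875
Firm 1's FOC against E[q₂] yields q₁ = (87 − 2·13 + E[c₂])/9 = (87 − 26 + 14.875)/9 = 8.43056.
q₂(low-cost) = (87 − 7 − 3·8.43056)/6 = 9.11806.

9.12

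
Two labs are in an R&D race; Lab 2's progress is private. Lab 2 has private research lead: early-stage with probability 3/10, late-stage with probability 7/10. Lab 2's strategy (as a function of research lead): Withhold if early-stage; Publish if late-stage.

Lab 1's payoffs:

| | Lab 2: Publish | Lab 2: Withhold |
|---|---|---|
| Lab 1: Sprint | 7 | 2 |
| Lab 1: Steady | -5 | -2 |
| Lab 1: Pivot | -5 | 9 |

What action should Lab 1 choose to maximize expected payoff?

Sprint

Compute Lab 1's expected payoff for each action, taking the expectation over Lab 2's type.
E[Sprint] = 3/10·(2) + 7/10·(7) = 11/2
E[Steady] = 3/10·(-2) + 7/10·(-5) = -41/10
E[Pivot] = 3/10·(9) + 7/10·(-5) = -4/5
Best response: Sprint (11/2 is the largest).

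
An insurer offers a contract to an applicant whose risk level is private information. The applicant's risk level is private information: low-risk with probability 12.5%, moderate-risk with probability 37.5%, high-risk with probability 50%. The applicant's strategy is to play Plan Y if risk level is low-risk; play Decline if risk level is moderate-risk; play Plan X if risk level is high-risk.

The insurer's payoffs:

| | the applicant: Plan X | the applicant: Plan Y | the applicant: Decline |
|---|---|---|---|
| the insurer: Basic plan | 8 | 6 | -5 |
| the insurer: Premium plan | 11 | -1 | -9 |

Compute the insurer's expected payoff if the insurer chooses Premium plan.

Take the expectation over the applicant's risk level, weighting each type's action by its prior probability.
E[Premium plan] = 0.125·(-1) + 0.375·(-9) + 0.5·11 = (-0.125) + (-3.375) + 5.5 = 2

2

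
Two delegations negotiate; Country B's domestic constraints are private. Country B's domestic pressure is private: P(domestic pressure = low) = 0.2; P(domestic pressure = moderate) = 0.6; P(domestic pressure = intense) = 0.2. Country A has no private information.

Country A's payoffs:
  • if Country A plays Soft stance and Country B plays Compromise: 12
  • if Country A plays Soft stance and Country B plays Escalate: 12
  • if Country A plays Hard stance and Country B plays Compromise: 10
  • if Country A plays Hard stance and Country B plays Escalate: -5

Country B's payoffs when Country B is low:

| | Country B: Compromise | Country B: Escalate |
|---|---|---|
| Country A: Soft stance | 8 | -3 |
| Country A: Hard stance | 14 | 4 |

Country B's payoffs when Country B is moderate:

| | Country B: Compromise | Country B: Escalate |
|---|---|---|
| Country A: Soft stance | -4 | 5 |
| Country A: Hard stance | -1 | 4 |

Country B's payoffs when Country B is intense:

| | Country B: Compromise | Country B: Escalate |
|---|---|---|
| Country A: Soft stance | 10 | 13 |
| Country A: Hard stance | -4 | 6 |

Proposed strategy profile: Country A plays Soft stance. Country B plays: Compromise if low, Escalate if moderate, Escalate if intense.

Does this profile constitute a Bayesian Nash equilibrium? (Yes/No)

Country A plays Soft stance: E[Soft stance] = 0.2·(12) + 0.6·(12) + 0.2·(12) = 12; E[Hard stance] = -2. Best-responding. ✓
Country B (domestic pressure low), facing Soft stance: Compromise gives 8, Escalate gives -3. Proposed Compromise is best. ✓
Country B (domestic pressure moderate), facing Soft stance: Compromise gives -4, Escalate gives 5. Proposed Escalate is best. ✓
Country B (domestic pressure intense), facing Soft stance: Compromise gives 10, Escalate gives 13. Proposed Escalate is best. ✓

Yes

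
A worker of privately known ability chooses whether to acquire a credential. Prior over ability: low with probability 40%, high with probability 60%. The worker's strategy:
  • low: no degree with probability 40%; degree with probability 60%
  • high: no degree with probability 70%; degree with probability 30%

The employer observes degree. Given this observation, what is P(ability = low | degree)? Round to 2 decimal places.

Apply Bayes' rule using the sender's strategy as the likelihood.
P(degree) = 0.4·0.6 + 0.6·0.3 = 0.42
P(low | degree) = (0.4·0.6) / 0.42 = 0.24 / 0.42 = 0.571429

0.57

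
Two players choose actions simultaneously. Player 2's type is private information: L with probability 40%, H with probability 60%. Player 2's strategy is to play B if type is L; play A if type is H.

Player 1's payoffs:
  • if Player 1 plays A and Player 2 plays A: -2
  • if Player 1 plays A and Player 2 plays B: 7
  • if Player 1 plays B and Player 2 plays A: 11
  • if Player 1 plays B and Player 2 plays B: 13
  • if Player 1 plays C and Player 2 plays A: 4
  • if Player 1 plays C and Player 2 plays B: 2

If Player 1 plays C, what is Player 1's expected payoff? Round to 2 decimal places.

3.20

E[C] = 0.4·2 + 0.6·4 = 0.8 + 2.4 = 3.2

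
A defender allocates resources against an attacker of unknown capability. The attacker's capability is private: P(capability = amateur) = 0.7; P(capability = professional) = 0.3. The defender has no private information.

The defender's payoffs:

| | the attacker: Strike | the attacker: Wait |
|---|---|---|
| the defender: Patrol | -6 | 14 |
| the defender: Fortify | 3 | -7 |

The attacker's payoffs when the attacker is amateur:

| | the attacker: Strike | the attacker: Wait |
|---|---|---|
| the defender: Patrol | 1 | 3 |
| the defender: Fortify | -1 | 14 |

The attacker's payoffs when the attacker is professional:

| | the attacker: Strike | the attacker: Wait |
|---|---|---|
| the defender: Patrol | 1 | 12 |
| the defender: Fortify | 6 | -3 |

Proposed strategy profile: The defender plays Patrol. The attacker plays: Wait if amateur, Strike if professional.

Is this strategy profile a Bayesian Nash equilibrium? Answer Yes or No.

No

A profile is a BNE iff every type of every player is best-responding given beliefs about the other side.
The defender plays Patrol: E[Patrol] = 0.7·(14) + 0.3·(-6) = 8; E[Fortify] = -4. Best-responding. ✓
The attacker (capability amateur), facing Patrol: Strike gives 1, Wait gives 3. Proposed Wait is best. ✓
The attacker (capability professional), facing Patrol: Strike gives 1, Wait gives 12. Proposed Strike is not best — profitable deviation exists. ✗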